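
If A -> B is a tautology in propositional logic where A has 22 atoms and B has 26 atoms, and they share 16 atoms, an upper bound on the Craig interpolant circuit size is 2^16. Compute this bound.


Shared atoms = 16
Craig interpolant size bound = 2^16
= 65536

65536


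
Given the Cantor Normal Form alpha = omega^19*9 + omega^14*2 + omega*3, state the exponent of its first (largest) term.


CNF: omega^19*9 + omega^14*2 + omega*3
The leading term is omega^19*9, which has exponent 19.

19


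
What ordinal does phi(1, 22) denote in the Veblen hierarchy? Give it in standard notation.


phi(1, 22):
phi(1, beta) = epsilon_beta (the beta-th epsilon number).
phi(1, 22) = epsilon_22

epsilon_22


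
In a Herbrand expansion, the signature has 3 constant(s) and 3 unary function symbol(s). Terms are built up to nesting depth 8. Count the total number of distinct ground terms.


Herbrand terms by depth:
Depth 0: 3 constants
Depth 1: 9 new terms (running total: 12)
Depth 2: 27 new terms (running total: 39)
Depth 3: 81 new terms (running total: 120)
Depth 4: 243 new terms (running total: 363)
Depth 5: 729 new terms (running total: 1092)
Depth 6: 2187 new terms (running total: 3279)
Depth 7: 6561 new terms (running total: 9840)
Depth 8: 19683 new terms (running total: 29523)
Total distinct ground terms = 29523

29523


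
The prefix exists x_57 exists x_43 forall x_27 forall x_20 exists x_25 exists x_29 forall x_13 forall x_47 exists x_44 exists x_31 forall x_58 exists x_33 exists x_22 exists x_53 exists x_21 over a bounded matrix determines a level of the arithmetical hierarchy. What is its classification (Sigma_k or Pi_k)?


Leading quantifier is exists, so the class is Sigma.
Number of quantifier blocks = alternations + 1 = 6 + 1 = 7.
Classification: Sigma_7

Sigma_7


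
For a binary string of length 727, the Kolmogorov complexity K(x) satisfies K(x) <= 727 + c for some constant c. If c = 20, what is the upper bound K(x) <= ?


K(x) <= |x| + c = 727 + 20 = 747

747


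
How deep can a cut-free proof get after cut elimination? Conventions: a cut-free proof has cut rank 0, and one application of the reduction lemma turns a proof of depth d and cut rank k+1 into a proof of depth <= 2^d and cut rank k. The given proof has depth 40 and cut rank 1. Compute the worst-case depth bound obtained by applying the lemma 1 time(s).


Each rank reduction sends depth d to at most 2^d; cut rank r needs r reductions.
2_0(40) = 40
2_1(40) = 2^40 = 1099511627776
Cut-free depth bound = 1099511627776

1099511627776


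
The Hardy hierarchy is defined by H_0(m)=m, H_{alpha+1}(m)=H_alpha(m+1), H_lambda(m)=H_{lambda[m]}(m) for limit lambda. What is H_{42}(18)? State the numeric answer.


H_42(18):
For finite ordinals k, H_k(n) = n + k (each successor step adds 1).
H_42(18) = 18 + 42 = 60

60


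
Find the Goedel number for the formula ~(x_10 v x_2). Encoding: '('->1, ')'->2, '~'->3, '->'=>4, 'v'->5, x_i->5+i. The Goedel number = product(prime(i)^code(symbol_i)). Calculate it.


Formula: ~(x_10 v x_2)
Symbol codes: [3, 1, 15, 5, 7, 2]
Primes: [2, 3, 5, 7, 11, 13]
p_1^3 = 2^3 = 8
p_2^1 = 3^1 = 3
p_3^15 = 5^15 = 30517578125
p_4^5 = 7^5 = 16807
p_5^7 = 11^7 = 19487171
p_6^2 = 13^2 = 169
Product = 40540304609247802734375000

40540304609247802734375000


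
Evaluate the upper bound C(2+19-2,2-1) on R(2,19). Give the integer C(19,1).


R(2,19) <= C(2+19-2, 2-1) = C(19, 1)
C(19, 1) = 19! / (1! * 18!)
= 19

19


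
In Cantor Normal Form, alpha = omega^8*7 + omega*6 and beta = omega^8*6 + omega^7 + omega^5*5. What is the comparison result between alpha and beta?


Compare term by term from highest exponent:
alpha = omega^8*7 + omega*6
beta = omega^8*6 + omega^7 + omega^5*5
Term 1: alpha has omega^8*7, beta has omega^8*6
Term 2: alpha has omega^1*6, beta has omega^7*1
Term 3: alpha has omega^0*0, beta has omega^5*5
Result: alpha > beta

alpha > beta


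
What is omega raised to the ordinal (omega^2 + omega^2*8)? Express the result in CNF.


omega^(omega^2 + omega^2*8):
Both terms of the exponent have the same exponent 2, so they merge: omega^2 + omega^2*8 = omega^2*(1+8) = omega^2*9.
omega raised to a CNF ordinal is a single CNF term: Result = omega^(omega^2*9)

omega^(omega^2*9)


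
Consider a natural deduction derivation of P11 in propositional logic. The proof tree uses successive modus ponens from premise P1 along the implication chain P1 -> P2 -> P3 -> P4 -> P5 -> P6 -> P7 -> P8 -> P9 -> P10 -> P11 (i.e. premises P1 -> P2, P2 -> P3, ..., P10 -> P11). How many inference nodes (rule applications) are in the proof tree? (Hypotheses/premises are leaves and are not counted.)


We have a chain: P1 -> P2 -> P3 -> P4 -> P5 -> P6 -> P7 -> P8 -> P9 -> P10 -> P11.
Each modus ponens application produces the next variable.
The chain has 11 propositions, so 11-1 = 10 modus ponens steps.
Total inference nodes = 10

10


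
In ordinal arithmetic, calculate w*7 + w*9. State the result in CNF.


Ordinal addition w*7 + w*9:
Both terms have the same exponent 1.
w^e*c + w^e*d = w^e*(c+d).
Result = w^1*(7+9) = w*16

w*16


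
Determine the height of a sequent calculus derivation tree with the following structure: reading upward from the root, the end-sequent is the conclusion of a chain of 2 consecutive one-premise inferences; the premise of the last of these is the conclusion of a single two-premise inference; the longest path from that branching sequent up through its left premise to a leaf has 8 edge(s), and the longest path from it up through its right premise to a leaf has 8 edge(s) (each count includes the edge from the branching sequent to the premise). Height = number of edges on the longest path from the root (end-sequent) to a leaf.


Longest path through the left premise: 8 edges (measured from the branching sequent)
Longest path through the right premise: 8 edges
Height of the subtree rooted at the branching sequent: max(8, 8) = 8
The branching sequent sits 2 edges above the root (the chain of one-premise inferences), so height = 8 + 2 = 10

10


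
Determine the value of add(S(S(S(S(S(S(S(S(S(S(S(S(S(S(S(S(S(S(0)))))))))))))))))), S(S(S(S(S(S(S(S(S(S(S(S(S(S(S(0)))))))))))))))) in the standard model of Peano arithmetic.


add(S^18(0), S^15(0)):
S^18(0) = 18
S^15(0) = 15
18 + 15 = 33

33


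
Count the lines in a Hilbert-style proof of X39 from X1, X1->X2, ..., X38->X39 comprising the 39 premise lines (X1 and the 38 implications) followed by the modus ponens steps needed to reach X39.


We have 39 premise lines: X1 and 38 implications.
Each implication is detached once by MP, giving 38 MP lines.
39 premise lines + 38 MP lines = 77 total lines.

77


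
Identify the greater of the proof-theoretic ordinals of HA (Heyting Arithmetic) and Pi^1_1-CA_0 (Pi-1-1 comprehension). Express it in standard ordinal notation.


Proof-theoretic ordinal of HA (Heyting Arithmetic): epsilon_0
Proof-theoretic ordinal of Pi^1_1-CA_0 (Pi-1-1 comprehension): psi_0(Omega_omega)
Comparing: epsilon_0 < psi_0(Omega_omega).
The larger ordinal is psi_0(Omega_omega) (from Pi^1_1-CA_0 (Pi-1-1 comprehension)).

psi_0(Omega_omega)


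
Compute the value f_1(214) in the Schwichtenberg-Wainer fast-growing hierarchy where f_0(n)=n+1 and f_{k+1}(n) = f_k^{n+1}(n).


f_1(214) = f_0^215(214)
f_0 adds 1 each time, applied 215 times.
f_1(214) = 214 + 215 = 429

429


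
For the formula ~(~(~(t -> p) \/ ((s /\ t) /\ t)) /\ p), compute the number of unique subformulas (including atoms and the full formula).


Formula: ~(~(~(t -> p) \/ ((s /\ t) /\ t)) /\ p)
Subformulas found:
  1. s
  2. t
  3. p
  4. (s /\ t)
  5. (t -> p)
  6. ~(t -> p)
  7. ((s /\ t) /\ t)
  8. (~(t -> p) \/ ((s /\ t) /\ t))
  9. ~(~(t -> p) \/ ((s /\ t) /\ t))
  10. (~(~(t -> p) \/ ((s /\ t) /\ t)) /\ p)
  11. ~(~(~(t -> p) \/ ((s /\ t) /\ t)) /\ p)
Total distinct subformulas = 11

11


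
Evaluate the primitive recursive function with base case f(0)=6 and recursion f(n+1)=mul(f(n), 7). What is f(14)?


f(0) = 6
f(1) = mul(f(0), 7) = mul(6, 7) = 42
f(2) = mul(f(1), 7) = mul(42, 7) = 294
f(3) = mul(f(2), 7) = mul(294, 7) = 2058
f(4) = mul(f(3), 7) = mul(2058, 7) = 14406
f(5) = mul(f(4), 7) = mul(14406, 7) = 100842
f(6) = mul(f(5), 7) = mul(100842, 7) = 705894
f(7) = mul(f(6), 7) = mul(705894, 7) = 4941258
f(8) = mul(f(7), 7) = mul(4941258, 7) = 34588806
f(9) = mul(f(8), 7) = mul(34588806, 7) = 242121642
f(10) = mul(f(9), 7) = mul(242121642, 7) = 1694851494
f(11) = mul(f(10), 7) = mul(1694851494, 7) = 11863960458
f(12) = mul(f(11), 7) = mul(11863960458, 7) = 83047723206
f(13) = mul(f(12), 7) = mul(83047723206, 7) = 581334062442
f(14) = mul(f(13), 7) = mul(581334062442, 7) = 4069338437094


4069338437094


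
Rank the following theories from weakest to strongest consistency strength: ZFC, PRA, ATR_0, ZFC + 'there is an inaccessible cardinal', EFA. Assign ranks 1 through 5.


Ordering by consistency strength:
1. EFA
2. PRA
3. ATR_0
4. ZFC
5. ZFC + 'there is an inaccessible cardinal'


ZFC=4, PRA=2, ATR_0=3, ZFC + 'there is an inaccessible cardinal'=5, EFA=1


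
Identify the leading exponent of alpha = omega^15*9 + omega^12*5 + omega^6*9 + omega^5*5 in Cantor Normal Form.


CNF: omega^15*9 + omega^12*5 + omega^6*9 + omega^5*5
The leading term is omega^15*9, which has exponent 15.

15


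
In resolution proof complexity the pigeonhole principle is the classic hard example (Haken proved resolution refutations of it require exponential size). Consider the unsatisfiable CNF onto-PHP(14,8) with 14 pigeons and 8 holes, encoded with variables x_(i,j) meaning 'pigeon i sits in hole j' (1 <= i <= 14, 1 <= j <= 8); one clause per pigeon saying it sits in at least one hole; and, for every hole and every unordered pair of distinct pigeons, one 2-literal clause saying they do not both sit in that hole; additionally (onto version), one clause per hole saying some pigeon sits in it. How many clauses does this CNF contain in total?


onto-PHP(14,8): 14 pigeons, 8 holes, 14*8 = 112 variables.
- pigeon clauses: one per pigeon -> 14 clauses
- hole clauses: 8 holes * C(14,2) = 8 * 91 -> 728 clauses
- onto clauses: one per hole -> 8 clauses
Total clauses = 14 + 728 + 8 = 750

750


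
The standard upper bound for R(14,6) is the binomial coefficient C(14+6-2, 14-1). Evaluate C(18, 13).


R(14,6) <= C(14+6-2, 14-1) = C(18, 13)
C(18, 13) = 18! / (13! * 5!)
= 8568

8568


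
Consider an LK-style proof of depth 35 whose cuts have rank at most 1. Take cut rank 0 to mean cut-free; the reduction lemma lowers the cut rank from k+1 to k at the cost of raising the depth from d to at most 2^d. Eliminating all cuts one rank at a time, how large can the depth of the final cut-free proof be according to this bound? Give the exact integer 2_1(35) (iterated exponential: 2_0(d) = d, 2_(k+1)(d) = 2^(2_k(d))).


Each rank reduction sends depth d to at most 2^d; cut rank r needs r reductions.
2_0(35) = 35
2_1(35) = 2^35 = 34359738368
Cut-free depth bound = 34359738368

34359738368


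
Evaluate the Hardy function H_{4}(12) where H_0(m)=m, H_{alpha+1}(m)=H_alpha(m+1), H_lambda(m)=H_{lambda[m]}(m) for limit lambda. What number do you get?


H_4(12):
For finite ordinals k, H_k(n) = n + k (each successor step adds 1).
H_4(12) = 12 + 4 = 16

16


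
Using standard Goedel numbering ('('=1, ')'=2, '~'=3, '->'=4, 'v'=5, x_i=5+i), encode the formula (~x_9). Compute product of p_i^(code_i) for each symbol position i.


Formula: (~x_9)
Symbol codes: [1, 3, 14, 2]
Primes: [2, 3, 5, 7]
p_1^1 = 2^1 = 2
p_2^3 = 3^3 = 27
p_3^14 = 5^14 = 6103515625
p_4^2 = 7^2 = 49
Product = 16149902343750

16149902343750


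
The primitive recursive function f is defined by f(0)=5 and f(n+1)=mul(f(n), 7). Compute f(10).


f(0) = 5
f(1) = mul(f(0), 7) = mul(5, 7) = 35
f(2) = mul(f(1), 7) = mul(35, 7) = 245
f(3) = mul(f(2), 7) = mul(245, 7) = 1715
f(4) = mul(f(3), 7) = mul(1715, 7) = 12005
f(5) = mul(f(4), 7) = mul(12005, 7) = 84035
f(6) = mul(f(5), 7) = mul(84035, 7) = 588245
f(7) = mul(f(6), 7) = mul(588245, 7) = 4117715
f(8) = mul(f(7), 7) = mul(4117715, 7) = 28824005
f(9) = mul(f(8), 7) = mul(28824005, 7) = 201768035
f(10) = mul(f(9), 7) = mul(201768035, 7) = 1412376245


1412376245


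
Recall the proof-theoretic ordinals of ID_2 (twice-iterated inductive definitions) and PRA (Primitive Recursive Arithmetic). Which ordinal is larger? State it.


Proof-theoretic ordinal of ID_2 (twice-iterated inductive definitions): psi_0(epsilon_{Omega_2+1})
Proof-theoretic ordinal of PRA (Primitive Recursive Arithmetic): omega^omega
Comparing: omega^omega < psi_0(epsilon_{Omega_2+1}).
The larger ordinal is psi_0(epsilon_{Omega_2+1}) (from ID_2 (twice-iterated inductive definitions)).

psi_0(epsilon_{Omega_2+1})


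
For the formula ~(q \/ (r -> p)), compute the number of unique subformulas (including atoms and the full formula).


Formula: ~(q \/ (r -> p))
Subformulas found:
  1. q
  2. r
  3. p
  4. (r -> p)
  5. (q \/ (r -> p))
  6. ~(q \/ (r -> p))
Total distinct subformulas = 6

6


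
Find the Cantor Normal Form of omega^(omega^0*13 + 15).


omega^(omega^0*13 + 15):
omega^0 = 1, so the exponent is 13 + 15 = 28 (finite ordinal addition).
Result = omega^28, already a single CNF term.

omega^28


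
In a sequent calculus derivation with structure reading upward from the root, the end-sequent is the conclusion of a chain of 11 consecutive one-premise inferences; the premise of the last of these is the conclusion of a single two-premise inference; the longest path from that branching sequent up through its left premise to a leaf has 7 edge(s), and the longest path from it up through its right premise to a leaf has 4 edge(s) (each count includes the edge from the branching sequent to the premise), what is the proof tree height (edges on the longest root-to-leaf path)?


Longest path through the left premise: 7 edges (measured from the branching sequent)
Longest path through the right premise: 4 edges
Height of the subtree rooted at the branching sequent: max(7, 4) = 7
The branching sequent sits 11 edges above the root (the chain of one-premise inferences), so height = 7 + 11 = 18

18


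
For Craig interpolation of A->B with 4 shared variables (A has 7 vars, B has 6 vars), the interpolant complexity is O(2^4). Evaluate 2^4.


Shared atoms = 4
Craig interpolant size bound = 2^4
= 16

16


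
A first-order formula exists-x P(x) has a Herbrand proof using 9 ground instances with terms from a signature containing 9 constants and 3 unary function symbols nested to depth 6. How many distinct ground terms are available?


Herbrand terms by depth:
Depth 0: 9 constants
Depth 1: 27 new terms (running total: 36)
Depth 2: 81 new terms (running total: 117)
Depth 3: 243 new terms (running total: 360)
Depth 4: 729 new terms (running total: 1089)
Depth 5: 2187 new terms (running total: 3276)
Depth 6: 6561 new terms (running total: 9837)
Total distinct ground terms = 9837

9837


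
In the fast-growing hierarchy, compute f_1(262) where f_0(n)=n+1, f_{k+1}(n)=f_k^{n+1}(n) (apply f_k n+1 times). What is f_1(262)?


f_1(262) = f_0^263(262)
f_0 adds 1 each time, applied 263 times.
f_1(262) = 262 + 263 = 525

525


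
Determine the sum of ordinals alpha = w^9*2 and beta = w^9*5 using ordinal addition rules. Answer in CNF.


Ordinal addition w^9*2 + w^9*5:
Both terms have the same exponent 9.
w^e*c + w^e*d = w^e*(c+d).
Result = w^9*(2+5) = w^9*7

w^9*7


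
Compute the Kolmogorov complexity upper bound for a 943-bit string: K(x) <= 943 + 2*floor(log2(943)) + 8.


floor(log2(943)) = 9
2 * 9 = 18
K(x) <= 943 + 18 + 8 = 969

969


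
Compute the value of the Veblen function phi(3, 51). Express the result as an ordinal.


phi(3, 51):
phi(3, beta) = eta_beta (the beta-th eta number, fixed point of zeta).
phi(3, 51) = eta_51

eta_51


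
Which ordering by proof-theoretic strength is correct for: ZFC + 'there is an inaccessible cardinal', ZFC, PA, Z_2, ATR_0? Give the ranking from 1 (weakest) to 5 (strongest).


Ordering by consistency strength:
1. PA
2. ATR_0
3. Z_2
4. ZFC
5. ZFC + 'there is an inaccessible cardinal'


ZFC + 'there is an inaccessible cardinal'=5, ZFC=4, PA=1, Z_2=3, ATR_0=2


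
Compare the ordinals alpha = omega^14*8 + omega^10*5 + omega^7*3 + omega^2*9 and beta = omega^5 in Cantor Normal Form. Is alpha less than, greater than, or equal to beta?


Compare term by term from highest exponent:
alpha = omega^14*8 + omega^10*5 + omega^7*3 + omega^2*9
beta = omega^5
Term 1: alpha has omega^14*8, beta has omega^5*1
Term 2: alpha has omega^10*5, beta has omega^0*0
Term 3: alpha has omega^7*3, beta has omega^0*0
Term 4: alpha has omega^2*9, beta has omega^0*0
Result: alpha > beta

alpha > beta


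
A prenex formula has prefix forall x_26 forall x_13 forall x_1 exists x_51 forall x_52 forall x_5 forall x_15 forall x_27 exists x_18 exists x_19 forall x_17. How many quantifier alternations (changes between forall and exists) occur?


Walk the prefix and count type changes:
  position 1: forall -> forall
  position 2: forall -> forall
  position 3: forall -> exists <-- alternation
  position 4: exists -> forall <-- alternation
  position 5: forall -> forall
  position 6: forall -> forall
  position 7: forall -> forall
  position 8: forall -> exists <-- alternation
  position 9: exists -> exists
  position 10: exists -> forall <-- alternation
Total alternations = 4

4


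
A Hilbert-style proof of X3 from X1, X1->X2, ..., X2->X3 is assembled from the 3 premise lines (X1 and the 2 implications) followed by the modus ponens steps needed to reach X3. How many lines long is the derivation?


We have 3 premise lines: X1 and 2 implications.
Each implication is detached once by MP, giving 2 MP lines.
3 premise lines + 2 MP lines = 5 total lines.

5


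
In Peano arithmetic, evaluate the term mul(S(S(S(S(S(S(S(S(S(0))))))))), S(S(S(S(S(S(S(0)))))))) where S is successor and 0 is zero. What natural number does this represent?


mul(S^9(0), S^7(0)):
S^9(0) = 9
S^7(0) = 7
9 * 7 = 63

63


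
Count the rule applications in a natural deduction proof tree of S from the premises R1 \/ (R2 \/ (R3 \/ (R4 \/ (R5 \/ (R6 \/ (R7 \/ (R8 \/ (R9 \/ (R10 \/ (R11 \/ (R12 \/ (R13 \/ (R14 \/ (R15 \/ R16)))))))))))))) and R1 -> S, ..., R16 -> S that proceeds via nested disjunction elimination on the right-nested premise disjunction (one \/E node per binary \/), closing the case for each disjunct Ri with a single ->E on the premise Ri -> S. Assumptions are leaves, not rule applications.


The premise R1 \/ (R2 \/ (R3 \/ (R4 \/ (R5 \/ (R6 \/ (R7 \/ (R8 \/ (R9 \/ (R10 \/ (R11 \/ (R12 \/ (R13 \/ (R14 \/ (R15 \/ R16)))))))))))))) contains 16 disjuncts, hence 15 binary \/ connectives.
- Each binary \/ is eliminated once: 15 \/E nodes.
- Each of the 16 cases Ri derives S by one ->E with Ri -> S: 16 ->E nodes.
Total = 15 + 16 = 31

31


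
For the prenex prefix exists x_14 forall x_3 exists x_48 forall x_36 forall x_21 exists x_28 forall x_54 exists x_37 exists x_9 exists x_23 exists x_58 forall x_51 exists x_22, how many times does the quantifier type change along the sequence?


Walk the prefix and count type changes:
  position 1: exists -> forall <-- alternation
  position 2: forall -> exists <-- alternation
  position 3: exists -> forall <-- alternation
  position 4: forall -> forall
  position 5: forall -> exists <-- alternation
  position 6: exists -> forall <-- alternation
  position 7: forall -> exists <-- alternation
  position 8: exists -> exists
  position 9: exists -> exists
  position 10: exists -> exists
  position 11: exists -> forall <-- alternation
  position 12: forall -> exists <-- alternation
Total alternations = 8

8


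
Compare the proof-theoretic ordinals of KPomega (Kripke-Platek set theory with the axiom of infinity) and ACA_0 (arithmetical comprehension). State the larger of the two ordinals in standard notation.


Proof-theoretic ordinal of KPomega (Kripke-Platek set theory with the axiom of infinity): psi_0(epsilon_{Omega+1})
Proof-theoretic ordinal of ACA_0 (arithmetical comprehension): epsilon_0
Comparing: epsilon_0 < psi_0(epsilon_{Omega+1}).
The larger ordinal is psi_0(epsilon_{Omega+1}) (from KPomega (Kripke-Platek set theory with the axiom of infinity)).

psi_0(epsilon_{Omega+1})


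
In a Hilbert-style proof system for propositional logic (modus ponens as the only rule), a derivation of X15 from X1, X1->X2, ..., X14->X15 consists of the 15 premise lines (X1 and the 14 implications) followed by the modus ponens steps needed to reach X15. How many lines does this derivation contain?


We have 15 premise lines: X1 and 14 implications.
Each implication is detached once by MP, giving 14 MP lines.
15 premise lines + 14 MP lines = 29 total lines.

29


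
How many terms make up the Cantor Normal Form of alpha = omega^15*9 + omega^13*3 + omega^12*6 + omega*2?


CNF: omega^15*9 + omega^13*3 + omega^12*6 + omega*2
Count the summands separated by '+':
  term 1: omega^15*9
  term 2: omega^13*3
  term 3: omega^12*6
  term 4: omega*2
Total terms = 4

4


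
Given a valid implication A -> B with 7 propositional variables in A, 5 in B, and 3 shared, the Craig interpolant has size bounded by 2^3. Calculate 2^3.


Shared atoms = 3
Craig interpolant size bound = 2^3
= 8

8


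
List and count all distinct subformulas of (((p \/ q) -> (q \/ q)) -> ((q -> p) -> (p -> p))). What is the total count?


Formula: (((p \/ q) -> (q \/ q)) -> ((q -> p) -> (p -> p)))
Subformulas found:
  1. q
  2. p
  3. (p -> p)
  4. (p \/ q)
  5. (q \/ q)
  6. (q -> p)
  7. ((p \/ q) -> (q \/ q))
  8. ((q -> p) -> (p -> p))
  9. (((p \/ q) -> (q \/ q)) -> ((q -> p) -> (p -> p)))
Total distinct subformulas = 9

9


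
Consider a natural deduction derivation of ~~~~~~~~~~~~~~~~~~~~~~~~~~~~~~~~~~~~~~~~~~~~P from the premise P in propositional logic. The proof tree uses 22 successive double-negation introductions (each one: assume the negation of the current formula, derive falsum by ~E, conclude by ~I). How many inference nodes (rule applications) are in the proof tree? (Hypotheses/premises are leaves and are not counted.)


Each double-negation introduction (from C infer ~~C) uses 2 inference nodes: one ~E (C and ~C give falsum) and one ~I (discharge ~C).
22 double negations = 22 * 2 = 44 inference nodes.

44


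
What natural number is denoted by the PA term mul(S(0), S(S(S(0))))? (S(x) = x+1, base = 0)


mul(S^1(0), S^3(0)):
S^1(0) = 1
S^3(0) = 3
1 * 3 = 3

3


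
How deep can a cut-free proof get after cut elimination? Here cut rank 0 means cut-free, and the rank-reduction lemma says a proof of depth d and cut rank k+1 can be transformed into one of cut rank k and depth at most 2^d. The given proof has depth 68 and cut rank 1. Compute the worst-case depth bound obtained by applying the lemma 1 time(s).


Each rank reduction sends depth d to at most 2^d; cut rank r needs r reductions.
2_0(68) = 68
2_1(68) = 2^68 = 295147905179352825856
Cut-free depth bound = 295147905179352825856

295147905179352825856


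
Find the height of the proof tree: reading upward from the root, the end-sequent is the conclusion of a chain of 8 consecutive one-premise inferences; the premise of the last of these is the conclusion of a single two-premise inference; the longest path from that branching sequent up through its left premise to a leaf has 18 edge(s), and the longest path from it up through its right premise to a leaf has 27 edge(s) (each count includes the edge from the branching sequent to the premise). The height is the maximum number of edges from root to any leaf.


Longest path through the left premise: 18 edges (measured from the branching sequent)
Longest path through the right premise: 27 edges
Height of the subtree rooted at the branching sequent: max(18, 27) = 27
The branching sequent sits 8 edges above the root (the chain of one-premise inferences), so height = 27 + 8 = 35

35


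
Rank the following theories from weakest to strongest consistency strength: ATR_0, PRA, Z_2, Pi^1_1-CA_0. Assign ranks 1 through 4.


Ordering by consistency strength:
1. PRA
2. ATR_0
3. Pi^1_1-CA_0
4. Z_2


ATR_0=2, PRA=1, Z_2=4, Pi^1_1-CA_0=3


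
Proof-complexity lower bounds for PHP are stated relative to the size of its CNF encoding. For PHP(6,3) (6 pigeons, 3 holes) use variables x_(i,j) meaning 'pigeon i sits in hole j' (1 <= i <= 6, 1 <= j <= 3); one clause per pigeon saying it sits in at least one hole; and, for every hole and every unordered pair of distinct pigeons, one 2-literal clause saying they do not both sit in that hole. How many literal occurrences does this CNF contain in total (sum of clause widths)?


PHP(6,3): 6 pigeons, 3 holes, 6*3 = 18 variables.
- pigeon clauses: one per pigeon -> 6 clauses of width 3 -> 18 literals
- hole clauses: 3 holes * C(6,2) = 3 * 15 -> 45 clauses of width 2 -> 90 literals
Total literal occurrences = 18 + 90 = 108

108


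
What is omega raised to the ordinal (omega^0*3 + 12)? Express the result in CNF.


omega^(omega^0*3 + 12):
omega^0 = 1, so the exponent is 3 + 12 = 15 (finite ordinal addition).
Result = omega^15, already a single CNF term.

omega^15


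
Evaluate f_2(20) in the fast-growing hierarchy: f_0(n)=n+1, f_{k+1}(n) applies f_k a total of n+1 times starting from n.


f_2(20) = f_1^21(20)
f_1(m) = 2m + 1.
Iterating: f_1^k(n) = 2^k*(n+1) - 1.
f_2(20) = 2^21*(20+1) - 1 = 2097152*21 - 1 = 44040191

44040191


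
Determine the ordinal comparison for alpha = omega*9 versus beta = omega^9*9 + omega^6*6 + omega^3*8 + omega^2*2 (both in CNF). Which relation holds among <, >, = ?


Compare term by term from highest exponent:
alpha = omega*9
beta = omega^9*9 + omega^6*6 + omega^3*8 + omega^2*2
Term 1: alpha has omega^1*9, beta has omega^9*9
Term 2: alpha has omega^0*0, beta has omega^6*6
Term 3: alpha has omega^0*0, beta has omega^3*8
Term 4: alpha has omega^0*0, beta has omega^2*2
Result: alpha < beta

alpha < beta


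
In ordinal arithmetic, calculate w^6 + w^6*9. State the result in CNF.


Ordinal addition w^6 + w^6*9:
Both terms have the same exponent 6.
w^e*c + w^e*d = w^e*(c+d).
Result = w^6*(1+9) = w^6*10

w^6*10


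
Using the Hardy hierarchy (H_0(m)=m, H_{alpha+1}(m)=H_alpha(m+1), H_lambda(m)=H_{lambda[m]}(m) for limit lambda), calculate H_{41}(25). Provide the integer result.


H_41(25):
For finite ordinals k, H_k(n) = n + k (each successor step adds 1).
H_41(25) = 25 + 41 = 66

66


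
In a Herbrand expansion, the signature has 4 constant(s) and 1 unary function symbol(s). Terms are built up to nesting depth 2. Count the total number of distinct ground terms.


Herbrand terms by depth:
Depth 0: 4 constants
Depth 1: 4 new terms (running total: 8)
Depth 2: 4 new terms (running total: 12)
Total distinct ground terms = 12

12


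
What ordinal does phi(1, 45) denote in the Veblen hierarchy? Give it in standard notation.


phi(1, 45):
phi(1, beta) = epsilon_beta (the beta-th epsilon number).
phi(1, 45) = epsilon_45

epsilon_45


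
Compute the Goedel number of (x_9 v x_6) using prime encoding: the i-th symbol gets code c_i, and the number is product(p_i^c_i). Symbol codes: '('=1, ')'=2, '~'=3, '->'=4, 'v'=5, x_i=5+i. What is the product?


Formula: (x_9 v x_6)
Symbol codes: [1, 14, 5, 11, 2]
Primes: [2, 3, 5, 7, 11]
p_1^1 = 2^1 = 2
p_2^14 = 3^14 = 4782969
p_3^5 = 5^5 = 3125
p_4^11 = 7^11 = 1977326743
p_5^2 = 11^2 = 121
Product = 7152228714196475043750

7152228714196475043750


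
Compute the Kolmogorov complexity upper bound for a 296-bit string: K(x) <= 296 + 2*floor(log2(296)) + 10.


floor(log2(296)) = 8
2 * 8 = 16
K(x) <= 296 + 16 + 10 = 322

322


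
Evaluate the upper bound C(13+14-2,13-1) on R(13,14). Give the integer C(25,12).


R(13,14) <= C(13+14-2, 13-1) = C(25, 12)
C(25, 12) = 25! / (12! * 13!)
= 5200300

5200300


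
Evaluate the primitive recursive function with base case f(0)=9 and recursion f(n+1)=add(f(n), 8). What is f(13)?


f(0) = 9
f(1) = add(f(0), 8) = add(9, 8) = 17
f(2) = add(f(1), 8) = add(17, 8) = 25
f(3) = add(f(2), 8) = add(25, 8) = 33
f(4) = add(f(3), 8) = add(33, 8) = 41
f(5) = add(f(4), 8) = add(41, 8) = 49
f(6) = add(f(5), 8) = add(49, 8) = 57
f(7) = add(f(6), 8) = add(57, 8) = 65
f(8) = add(f(7), 8) = add(65, 8) = 73
f(9) = add(f(8), 8) = add(73, 8) = 81
f(10) = add(f(9), 8) = add(81, 8) = 89
f(11) = add(f(10), 8) = add(89, 8) = 97
f(12) = add(f(11), 8) = add(97, 8) = 105
f(13) = add(f(12), 8) = add(105, 8) = 113


113


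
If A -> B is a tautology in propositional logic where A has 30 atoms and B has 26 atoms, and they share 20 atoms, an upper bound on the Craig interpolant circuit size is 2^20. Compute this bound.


Shared atoms = 20
Craig interpolant size bound = 2^20
= 1048576

1048576


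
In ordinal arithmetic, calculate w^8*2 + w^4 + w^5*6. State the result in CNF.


Ordinal addition (w^8*2 + w^4) + w^5*6:
alpha's leading term has exponent 8 > beta's exponent 5, so it survives.
alpha's tail term has exponent 4 < beta's exponent 5, so it is absorbed by beta.
In ordinal addition, any term followed by a strictly larger-exponent term is absorbed.
Result = w^8*2 + w^5*6

w^8*2 + w^5*6


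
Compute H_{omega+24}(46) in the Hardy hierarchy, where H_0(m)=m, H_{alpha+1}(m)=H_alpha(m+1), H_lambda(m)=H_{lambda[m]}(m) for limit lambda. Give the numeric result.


H_{omega+24}(46):
Unwind the 24 successor steps: H_{omega+24}(46) = H_omega(46+24) = H_omega(70).
H_omega(m) = H_m(m) = m + m = 2m.
Result = 2 * 70 = 140

140


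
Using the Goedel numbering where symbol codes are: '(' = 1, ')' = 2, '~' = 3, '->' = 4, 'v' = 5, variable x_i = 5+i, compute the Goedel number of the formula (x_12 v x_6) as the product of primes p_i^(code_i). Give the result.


Formula: (x_12 v x_6)
Symbol codes: [1, 17, 5, 11, 2]
Primes: [2, 3, 5, 7, 11]
p_1^1 = 2^1 = 2
p_2^17 = 3^17 = 129140163
p_3^5 = 5^5 = 3125
p_4^11 = 7^11 = 1977326743
p_5^2 = 11^2 = 121
Product = 193110175283304826181250

193110175283304826181250


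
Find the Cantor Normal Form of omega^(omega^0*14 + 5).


omega^(omega^0*14 + 5):
omega^0 = 1, so the exponent is 14 + 5 = 19 (finite ordinal addition).
Result = omega^19, already a single CNF term.

omega^19


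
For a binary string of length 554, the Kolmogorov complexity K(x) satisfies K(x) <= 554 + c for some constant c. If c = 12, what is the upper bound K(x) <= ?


K(x) <= |x| + c = 554 + 12 = 566

566


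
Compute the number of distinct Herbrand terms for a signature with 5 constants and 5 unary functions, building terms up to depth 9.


Herbrand terms by depth:
Depth 0: 5 constants
Depth 1: 25 new terms (running total: 30)
Depth 2: 125 new terms (running total: 155)
Depth 3: 625 new terms (running total: 780)
Depth 4: 3125 new terms (running total: 3905)
Depth 5: 15625 new terms (running total: 19530)
Depth 6: 78125 new terms (running total: 97655)
Depth 7: 390625 new terms (running total: 488280)
Depth 8: 1953125 new terms (running total: 2441405)
Depth 9: 9765625 new terms (running total: 12207030)
Total distinct ground terms = 12207030

12207030


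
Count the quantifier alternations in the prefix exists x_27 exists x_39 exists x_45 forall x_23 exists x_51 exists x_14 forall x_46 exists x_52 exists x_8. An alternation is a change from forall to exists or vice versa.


Walk the prefix and count type changes:
  position 1: exists -> exists
  position 2: exists -> exists
  position 3: exists -> forall <-- alternation
  position 4: forall -> exists <-- alternation
  position 5: exists -> exists
  position 6: exists -> forall <-- alternation
  position 7: forall -> exists <-- alternation
  position 8: exists -> exists
Total alternations = 4

4


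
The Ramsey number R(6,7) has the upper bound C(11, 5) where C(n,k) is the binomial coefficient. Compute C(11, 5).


R(6,7) <= C(6+7-2, 6-1) = C(11, 5)
C(11, 5) = 11! / (5! * 6!)
= 462

462


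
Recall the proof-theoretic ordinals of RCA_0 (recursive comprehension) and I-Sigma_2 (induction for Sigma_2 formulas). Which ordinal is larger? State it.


Proof-theoretic ordinal of RCA_0 (recursive comprehension): omega^omega
Proof-theoretic ordinal of I-Sigma_2 (induction for Sigma_2 formulas): omega^(omega^omega)
Comparing: omega^omega < omega^(omega^omega).
The larger ordinal is omega^(omega^omega) (from I-Sigma_2 (induction for Sigma_2 formulas)).

omega^(omega^omega)


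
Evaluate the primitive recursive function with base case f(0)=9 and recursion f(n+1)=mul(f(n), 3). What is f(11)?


f(0) = 9
f(1) = mul(f(0), 3) = mul(9, 3) = 27
f(2) = mul(f(1), 3) = mul(27, 3) = 81
f(3) = mul(f(2), 3) = mul(81, 3) = 243
f(4) = mul(f(3), 3) = mul(243, 3) = 729
f(5) = mul(f(4), 3) = mul(729, 3) = 2187
f(6) = mul(f(5), 3) = mul(2187, 3) = 6561
f(7) = mul(f(6), 3) = mul(6561, 3) = 19683
f(8) = mul(f(7), 3) = mul(19683, 3) = 59049
f(9) = mul(f(8), 3) = mul(59049, 3) = 177147
f(10) = mul(f(9), 3) = mul(177147, 3) = 531441
f(11) = mul(f(10), 3) = mul(531441, 3) = 1594323


1594323


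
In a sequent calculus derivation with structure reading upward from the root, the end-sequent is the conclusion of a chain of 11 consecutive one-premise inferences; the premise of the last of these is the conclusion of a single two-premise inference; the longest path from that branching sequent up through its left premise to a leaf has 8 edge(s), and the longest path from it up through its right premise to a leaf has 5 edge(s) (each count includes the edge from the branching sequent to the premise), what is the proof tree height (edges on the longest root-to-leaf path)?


Longest path through the left premise: 8 edges (measured from the branching sequent)
Longest path through the right premise: 5 edges
Height of the subtree rooted at the branching sequent: max(8, 5) = 8
The branching sequent sits 11 edges above the root (the chain of one-premise inferences), so height = 8 + 11 = 19

19


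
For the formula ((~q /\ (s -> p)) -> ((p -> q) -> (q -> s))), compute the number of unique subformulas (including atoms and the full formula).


Formula: ((~q /\ (s -> p)) -> ((p -> q) -> (q -> s)))
Subformulas found:
  1. q
  2. s
  3. p
  4. ~q
  5. (s -> p)
  6. (p -> q)
  7. (q -> s)
  8. (~q /\ (s -> p))
  9. ((p -> q) -> (q -> s))
  10. ((~q /\ (s -> p)) -> ((p -> q) -> (q -> s)))
Total distinct subformulas = 10

10


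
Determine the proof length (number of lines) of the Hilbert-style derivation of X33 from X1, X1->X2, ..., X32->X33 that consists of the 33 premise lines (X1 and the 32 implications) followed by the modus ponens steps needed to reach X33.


We have 33 premise lines: X1 and 32 implications.
Each implication is detached once by MP, giving 32 MP lines.
33 premise lines + 32 MP lines = 65 total lines.

65


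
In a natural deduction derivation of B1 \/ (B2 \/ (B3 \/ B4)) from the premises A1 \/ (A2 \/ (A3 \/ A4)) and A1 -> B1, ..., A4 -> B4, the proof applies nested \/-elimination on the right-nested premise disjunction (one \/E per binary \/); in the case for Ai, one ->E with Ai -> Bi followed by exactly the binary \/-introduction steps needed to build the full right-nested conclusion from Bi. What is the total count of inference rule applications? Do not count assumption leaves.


Constructive dilemma with 4 branches, all disjunctions right-nested:
- \/E: the premise has 3 binary \/, each eliminated once: 3 nodes.
- ->E: one per case (Ai with Ai -> Bi gives Bi): 4 nodes.
- \/I: in case i < n, Bi needs 1 step to form Bi \/ (B(i+1) \/ ...) and then i-1 steps to prepend B(i-1), ..., B1, i.e. i steps; in case i = n, B4 needs 3 prepend steps.
  \/I total = (1 + 2 + ... + 3) + 3 = 6 + 3 = 9 nodes.
Total = 3 + 4 + 9 = 16

16


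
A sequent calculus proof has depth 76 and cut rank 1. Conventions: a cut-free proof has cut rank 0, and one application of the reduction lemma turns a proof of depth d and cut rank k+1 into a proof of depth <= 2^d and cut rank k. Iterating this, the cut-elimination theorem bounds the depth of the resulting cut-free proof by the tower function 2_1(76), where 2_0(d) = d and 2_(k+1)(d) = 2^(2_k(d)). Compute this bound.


Each rank reduction sends depth d to at most 2^d; cut rank r needs r reductions.
2_0(76) = 76
2_1(76) = 2^76 = 75557863725914323419136
Cut-free depth bound = 75557863725914323419136

75557863725914323419136


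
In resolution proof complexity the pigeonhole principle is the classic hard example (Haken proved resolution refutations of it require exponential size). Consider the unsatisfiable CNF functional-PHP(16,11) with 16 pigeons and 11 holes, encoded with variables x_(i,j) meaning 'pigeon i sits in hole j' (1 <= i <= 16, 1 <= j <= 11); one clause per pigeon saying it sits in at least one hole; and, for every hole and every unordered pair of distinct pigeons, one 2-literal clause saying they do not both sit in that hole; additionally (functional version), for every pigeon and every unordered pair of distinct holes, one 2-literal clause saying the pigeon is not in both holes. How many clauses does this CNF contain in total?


functional-PHP(16,11): 16 pigeons, 11 holes, 16*11 = 176 variables.
- pigeon clauses: one per pigeon -> 16 clauses
- hole clauses: 11 holes * C(16,2) = 11 * 120 -> 1320 clauses
- functional clauses: 16 pigeons * C(11,2) = 16 * 55 -> 880 clauses
Total clauses = 16 + 1320 + 880 = 2216

2216


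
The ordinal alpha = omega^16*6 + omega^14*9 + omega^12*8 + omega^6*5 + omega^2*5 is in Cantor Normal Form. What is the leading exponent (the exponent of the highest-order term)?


CNF: omega^16*6 + omega^14*9 + omega^12*8 + omega^6*5 + omega^2*5
The leading term is omega^16*6, which has exponent 16.

16


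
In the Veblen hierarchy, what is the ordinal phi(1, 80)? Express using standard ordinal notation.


phi(1, 80):
phi(1, beta) = epsilon_beta (the beta-th epsilon number).
phi(1, 80) = epsilon_80

epsilon_80


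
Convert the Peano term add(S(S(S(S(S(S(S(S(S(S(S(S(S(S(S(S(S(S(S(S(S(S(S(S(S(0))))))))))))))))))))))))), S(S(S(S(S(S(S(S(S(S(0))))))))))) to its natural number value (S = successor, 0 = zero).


add(S^25(0), S^10(0)):
S^25(0) = 25
S^10(0) = 10
25 + 10 = 35

35


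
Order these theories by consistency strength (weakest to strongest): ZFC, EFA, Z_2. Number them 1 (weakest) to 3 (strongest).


Ordering by consistency strength:
1. EFA
2. Z_2
3. ZFC


ZFC=3, EFA=1, Z_2=2


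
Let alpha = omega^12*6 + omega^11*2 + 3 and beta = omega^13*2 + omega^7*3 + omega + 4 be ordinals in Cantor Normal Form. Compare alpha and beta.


Compare term by term from highest exponent:
alpha = omega^12*6 + omega^11*2 + 3
beta = omega^13*2 + omega^7*3 + omega + 4
Term 1: alpha has omega^12*6, beta has omega^13*2
Term 2: alpha has omega^11*2, beta has omega^7*3
Term 3: alpha has omega^0*3, beta has omega^1*1
Term 4: alpha has omega^0*0, beta has omega^0*4
Result: alpha < beta

alpha < beta


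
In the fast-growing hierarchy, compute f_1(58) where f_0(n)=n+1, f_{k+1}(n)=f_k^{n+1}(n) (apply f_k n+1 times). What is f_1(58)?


f_1(58) = f_0^59(58)
f_0 adds 1 each time, applied 59 times.
f_1(58) = 58 + 59 = 117

117


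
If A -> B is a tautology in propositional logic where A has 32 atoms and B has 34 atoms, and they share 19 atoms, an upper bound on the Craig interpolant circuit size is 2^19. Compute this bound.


Shared atoms = 19
Craig interpolant size bound = 2^19
= 524288

524288


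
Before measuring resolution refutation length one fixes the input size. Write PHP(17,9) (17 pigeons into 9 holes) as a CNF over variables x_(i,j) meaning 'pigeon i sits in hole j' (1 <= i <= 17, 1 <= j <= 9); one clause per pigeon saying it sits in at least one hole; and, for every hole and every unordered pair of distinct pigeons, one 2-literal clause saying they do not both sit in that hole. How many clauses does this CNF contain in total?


PHP(17,9): 17 pigeons, 9 holes, 17*9 = 153 variables.
- pigeon clauses: one per pigeon -> 17 clauses
- hole clauses: 9 holes * C(17,2) = 9 * 136 -> 1224 clauses
Total clauses = 17 + 1224 = 1241

1241


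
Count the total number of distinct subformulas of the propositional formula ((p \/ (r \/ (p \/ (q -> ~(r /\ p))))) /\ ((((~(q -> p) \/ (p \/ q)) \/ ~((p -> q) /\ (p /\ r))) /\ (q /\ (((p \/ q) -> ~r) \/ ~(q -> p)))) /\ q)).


Formula: ((p \/ (r \/ (p \/ (q -> ~(r /\ p))))) /\ ((((~(q -> p) \/ (p \/ q)) \/ ~((p -> q) /\ (p /\ r))) /\ (q /\ (((p \/ q) -> ~r) \/ ~(q -> p)))) /\ q))
Subformulas found:
  1. r
  2. q
  3. p
  4. ~r
  5. (r /\ p)
  6. (q -> p)
  7. (p /\ r)
  8. (p \/ q)
  9. (p -> q)
  10. ~(q -> p)
  11. ~(r /\ p)
  12. (q -> ~(r /\ p))
  13. ((p \/ q) -> ~r)
  14. ((p -> q) /\ (p /\ r))
  15. (~(q -> p) \/ (p \/ q))
  16. ~((p -> q) /\ (p /\ r))
  17. (p \/ (q -> ~(r /\ p)))
  18. (r \/ (p \/ (q -> ~(r /\ p))))
  19. (((p \/ q) -> ~r) \/ ~(q -> p))
  20. (p \/ (r \/ (p \/ (q -> ~(r /\ p)))))
  21. (q /\ (((p \/ q) -> ~r) \/ ~(q -> p)))
  22. ((~(q -> p) \/ (p \/ q)) \/ ~((p -> q) /\ (p /\ r)))
  23. (((~(q -> p) \/ (p \/ q)) \/ ~((p -> q) /\ (p /\ r))) /\ (q /\ (((p \/ q) -> ~r) \/ ~(q -> p))))
  24. ((((~(q -> p) \/ (p \/ q)) \/ ~((p -> q) /\ (p /\ r))) /\ (q /\ (((p \/ q) -> ~r) \/ ~(q -> p)))) /\ q)
  25. ((p \/ (r \/ (p \/ (q -> ~(r /\ p))))) /\ ((((~(q -> p) \/ (p \/ q)) \/ ~((p -> q) /\ (p /\ r))) /\ (q /\ (((p \/ q) -> ~r) \/ ~(q -> p)))) /\ q))
Total distinct subformulas = 25

25
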